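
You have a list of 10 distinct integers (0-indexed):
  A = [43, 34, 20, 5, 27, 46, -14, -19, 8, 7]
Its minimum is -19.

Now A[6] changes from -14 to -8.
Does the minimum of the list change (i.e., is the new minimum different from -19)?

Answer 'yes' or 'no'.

Answer: no

Derivation:
Old min = -19
Change: A[6] -14 -> -8
Changed element was NOT the min; min changes only if -8 < -19.
New min = -19; changed? no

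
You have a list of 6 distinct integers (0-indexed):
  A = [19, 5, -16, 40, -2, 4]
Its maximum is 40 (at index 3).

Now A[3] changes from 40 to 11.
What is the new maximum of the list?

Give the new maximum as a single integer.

Old max = 40 (at index 3)
Change: A[3] 40 -> 11
Changed element WAS the max -> may need rescan.
  Max of remaining elements: 19
  New max = max(11, 19) = 19

Answer: 19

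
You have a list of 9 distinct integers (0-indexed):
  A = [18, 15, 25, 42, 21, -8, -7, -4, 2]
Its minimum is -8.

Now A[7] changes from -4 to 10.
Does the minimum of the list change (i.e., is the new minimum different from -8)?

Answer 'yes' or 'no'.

Answer: no

Derivation:
Old min = -8
Change: A[7] -4 -> 10
Changed element was NOT the min; min changes only if 10 < -8.
New min = -8; changed? no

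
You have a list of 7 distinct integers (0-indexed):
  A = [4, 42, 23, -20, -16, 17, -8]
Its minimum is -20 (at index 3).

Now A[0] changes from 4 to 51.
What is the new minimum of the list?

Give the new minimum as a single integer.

Answer: -20

Derivation:
Old min = -20 (at index 3)
Change: A[0] 4 -> 51
Changed element was NOT the old min.
  New min = min(old_min, new_val) = min(-20, 51) = -20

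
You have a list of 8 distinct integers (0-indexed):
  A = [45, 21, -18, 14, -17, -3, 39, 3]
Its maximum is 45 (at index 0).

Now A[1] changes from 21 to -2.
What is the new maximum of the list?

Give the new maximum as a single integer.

Answer: 45

Derivation:
Old max = 45 (at index 0)
Change: A[1] 21 -> -2
Changed element was NOT the old max.
  New max = max(old_max, new_val) = max(45, -2) = 45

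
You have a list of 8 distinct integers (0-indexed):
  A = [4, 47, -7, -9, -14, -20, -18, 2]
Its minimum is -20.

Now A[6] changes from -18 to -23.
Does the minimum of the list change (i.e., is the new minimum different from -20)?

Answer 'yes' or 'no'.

Old min = -20
Change: A[6] -18 -> -23
Changed element was NOT the min; min changes only if -23 < -20.
New min = -23; changed? yes

Answer: yes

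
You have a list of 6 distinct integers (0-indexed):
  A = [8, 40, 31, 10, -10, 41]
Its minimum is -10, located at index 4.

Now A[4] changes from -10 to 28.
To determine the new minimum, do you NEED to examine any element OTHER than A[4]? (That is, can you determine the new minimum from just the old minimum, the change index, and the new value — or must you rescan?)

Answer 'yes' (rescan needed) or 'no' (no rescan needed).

Old min = -10 at index 4
Change at index 4: -10 -> 28
Index 4 WAS the min and new value 28 > old min -10. Must rescan other elements to find the new min.
Needs rescan: yes

Answer: yes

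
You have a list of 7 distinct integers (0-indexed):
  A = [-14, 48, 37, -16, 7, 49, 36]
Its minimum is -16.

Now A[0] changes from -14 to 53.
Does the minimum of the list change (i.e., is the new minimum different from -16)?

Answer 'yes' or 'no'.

Old min = -16
Change: A[0] -14 -> 53
Changed element was NOT the min; min changes only if 53 < -16.
New min = -16; changed? no

Answer: no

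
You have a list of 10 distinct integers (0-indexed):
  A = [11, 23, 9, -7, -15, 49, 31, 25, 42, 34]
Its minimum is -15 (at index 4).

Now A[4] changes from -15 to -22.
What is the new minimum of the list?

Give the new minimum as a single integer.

Answer: -22

Derivation:
Old min = -15 (at index 4)
Change: A[4] -15 -> -22
Changed element WAS the min. Need to check: is -22 still <= all others?
  Min of remaining elements: -7
  New min = min(-22, -7) = -22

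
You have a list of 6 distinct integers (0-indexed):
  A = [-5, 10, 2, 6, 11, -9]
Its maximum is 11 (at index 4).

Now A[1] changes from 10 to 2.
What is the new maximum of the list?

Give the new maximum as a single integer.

Answer: 11

Derivation:
Old max = 11 (at index 4)
Change: A[1] 10 -> 2
Changed element was NOT the old max.
  New max = max(old_max, new_val) = max(11, 2) = 11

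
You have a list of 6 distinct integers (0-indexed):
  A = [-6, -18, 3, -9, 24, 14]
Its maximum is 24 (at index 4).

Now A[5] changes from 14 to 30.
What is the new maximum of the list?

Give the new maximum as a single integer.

Answer: 30

Derivation:
Old max = 24 (at index 4)
Change: A[5] 14 -> 30
Changed element was NOT the old max.
  New max = max(old_max, new_val) = max(24, 30) = 30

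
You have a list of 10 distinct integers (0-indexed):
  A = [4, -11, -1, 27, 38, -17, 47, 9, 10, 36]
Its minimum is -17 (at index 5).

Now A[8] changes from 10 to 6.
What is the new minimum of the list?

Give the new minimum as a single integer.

Old min = -17 (at index 5)
Change: A[8] 10 -> 6
Changed element was NOT the old min.
  New min = min(old_min, new_val) = min(-17, 6) = -17

Answer: -17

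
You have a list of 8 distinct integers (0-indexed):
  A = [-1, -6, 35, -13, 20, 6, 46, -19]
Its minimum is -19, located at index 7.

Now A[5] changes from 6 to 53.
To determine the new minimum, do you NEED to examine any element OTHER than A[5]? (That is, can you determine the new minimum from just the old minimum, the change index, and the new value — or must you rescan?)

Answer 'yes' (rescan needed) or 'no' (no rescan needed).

Answer: no

Derivation:
Old min = -19 at index 7
Change at index 5: 6 -> 53
Index 5 was NOT the min. New min = min(-19, 53). No rescan of other elements needed.
Needs rescan: no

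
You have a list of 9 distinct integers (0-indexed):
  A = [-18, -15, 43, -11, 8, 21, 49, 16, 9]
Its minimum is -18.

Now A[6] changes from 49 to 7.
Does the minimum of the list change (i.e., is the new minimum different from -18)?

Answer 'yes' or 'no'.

Old min = -18
Change: A[6] 49 -> 7
Changed element was NOT the min; min changes only if 7 < -18.
New min = -18; changed? no

Answer: no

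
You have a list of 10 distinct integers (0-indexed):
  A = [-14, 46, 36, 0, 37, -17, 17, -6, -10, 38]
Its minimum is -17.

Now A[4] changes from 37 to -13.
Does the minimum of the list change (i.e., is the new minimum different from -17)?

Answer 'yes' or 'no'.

Answer: no

Derivation:
Old min = -17
Change: A[4] 37 -> -13
Changed element was NOT the min; min changes only if -13 < -17.
New min = -17; changed? no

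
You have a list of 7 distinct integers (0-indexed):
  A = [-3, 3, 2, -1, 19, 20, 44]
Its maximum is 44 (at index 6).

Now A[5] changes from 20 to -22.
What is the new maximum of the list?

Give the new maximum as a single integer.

Answer: 44

Derivation:
Old max = 44 (at index 6)
Change: A[5] 20 -> -22
Changed element was NOT the old max.
  New max = max(old_max, new_val) = max(44, -22) = 44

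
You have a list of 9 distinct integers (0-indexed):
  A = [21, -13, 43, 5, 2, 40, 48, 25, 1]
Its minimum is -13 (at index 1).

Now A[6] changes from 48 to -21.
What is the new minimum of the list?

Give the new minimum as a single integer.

Old min = -13 (at index 1)
Change: A[6] 48 -> -21
Changed element was NOT the old min.
  New min = min(old_min, new_val) = min(-13, -21) = -21

Answer: -21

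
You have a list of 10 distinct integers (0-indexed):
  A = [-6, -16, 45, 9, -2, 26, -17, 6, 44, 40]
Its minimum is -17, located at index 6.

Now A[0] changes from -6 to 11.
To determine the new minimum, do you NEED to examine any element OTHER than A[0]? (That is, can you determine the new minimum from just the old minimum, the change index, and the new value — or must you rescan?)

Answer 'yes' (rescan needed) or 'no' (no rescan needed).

Answer: no

Derivation:
Old min = -17 at index 6
Change at index 0: -6 -> 11
Index 0 was NOT the min. New min = min(-17, 11). No rescan of other elements needed.
Needs rescan: no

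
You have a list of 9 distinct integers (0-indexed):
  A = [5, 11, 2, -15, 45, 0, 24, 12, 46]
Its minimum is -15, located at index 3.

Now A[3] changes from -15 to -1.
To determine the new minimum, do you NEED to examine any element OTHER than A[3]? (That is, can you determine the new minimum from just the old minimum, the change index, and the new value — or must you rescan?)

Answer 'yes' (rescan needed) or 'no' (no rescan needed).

Answer: yes

Derivation:
Old min = -15 at index 3
Change at index 3: -15 -> -1
Index 3 WAS the min and new value -1 > old min -15. Must rescan other elements to find the new min.
Needs rescan: yes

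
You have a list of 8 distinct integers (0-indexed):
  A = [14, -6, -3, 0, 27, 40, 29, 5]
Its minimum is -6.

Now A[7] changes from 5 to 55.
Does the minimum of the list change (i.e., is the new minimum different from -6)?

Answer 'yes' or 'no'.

Old min = -6
Change: A[7] 5 -> 55
Changed element was NOT the min; min changes only if 55 < -6.
New min = -6; changed? no

Answer: no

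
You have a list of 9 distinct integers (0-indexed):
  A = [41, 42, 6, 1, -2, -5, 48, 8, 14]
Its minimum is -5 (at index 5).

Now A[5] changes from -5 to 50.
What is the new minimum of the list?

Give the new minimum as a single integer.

Answer: -2

Derivation:
Old min = -5 (at index 5)
Change: A[5] -5 -> 50
Changed element WAS the min. Need to check: is 50 still <= all others?
  Min of remaining elements: -2
  New min = min(50, -2) = -2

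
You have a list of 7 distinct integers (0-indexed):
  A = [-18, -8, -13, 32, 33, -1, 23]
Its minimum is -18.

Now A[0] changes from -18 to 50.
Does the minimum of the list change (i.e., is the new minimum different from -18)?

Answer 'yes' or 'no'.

Answer: yes

Derivation:
Old min = -18
Change: A[0] -18 -> 50
Changed element was the min; new min must be rechecked.
New min = -13; changed? yes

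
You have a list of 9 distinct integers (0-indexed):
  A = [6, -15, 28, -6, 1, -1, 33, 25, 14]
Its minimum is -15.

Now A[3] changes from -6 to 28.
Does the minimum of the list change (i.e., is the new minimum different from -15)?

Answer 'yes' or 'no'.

Answer: no

Derivation:
Old min = -15
Change: A[3] -6 -> 28
Changed element was NOT the min; min changes only if 28 < -15.
New min = -15; changed? no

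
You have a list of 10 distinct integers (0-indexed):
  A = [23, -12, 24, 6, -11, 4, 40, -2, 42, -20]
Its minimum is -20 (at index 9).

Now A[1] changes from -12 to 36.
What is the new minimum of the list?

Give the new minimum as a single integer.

Old min = -20 (at index 9)
Change: A[1] -12 -> 36
Changed element was NOT the old min.
  New min = min(old_min, new_val) = min(-20, 36) = -20

Answer: -20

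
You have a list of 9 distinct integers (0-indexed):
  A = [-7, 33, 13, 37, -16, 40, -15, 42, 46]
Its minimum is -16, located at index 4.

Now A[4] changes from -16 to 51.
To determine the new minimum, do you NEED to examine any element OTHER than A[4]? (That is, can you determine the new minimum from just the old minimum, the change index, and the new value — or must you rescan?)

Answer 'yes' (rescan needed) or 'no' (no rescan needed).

Old min = -16 at index 4
Change at index 4: -16 -> 51
Index 4 WAS the min and new value 51 > old min -16. Must rescan other elements to find the new min.
Needs rescan: yes

Answer: yes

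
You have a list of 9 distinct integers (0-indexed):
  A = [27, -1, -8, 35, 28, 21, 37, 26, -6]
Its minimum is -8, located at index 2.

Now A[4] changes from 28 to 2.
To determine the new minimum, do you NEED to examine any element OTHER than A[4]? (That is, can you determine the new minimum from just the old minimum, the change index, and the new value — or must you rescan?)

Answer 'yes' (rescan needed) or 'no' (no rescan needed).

Old min = -8 at index 2
Change at index 4: 28 -> 2
Index 4 was NOT the min. New min = min(-8, 2). No rescan of other elements needed.
Needs rescan: no

Answer: no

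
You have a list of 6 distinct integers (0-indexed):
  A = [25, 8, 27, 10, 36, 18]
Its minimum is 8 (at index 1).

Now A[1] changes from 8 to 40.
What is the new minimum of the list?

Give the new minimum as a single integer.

Old min = 8 (at index 1)
Change: A[1] 8 -> 40
Changed element WAS the min. Need to check: is 40 still <= all others?
  Min of remaining elements: 10
  New min = min(40, 10) = 10

Answer: 10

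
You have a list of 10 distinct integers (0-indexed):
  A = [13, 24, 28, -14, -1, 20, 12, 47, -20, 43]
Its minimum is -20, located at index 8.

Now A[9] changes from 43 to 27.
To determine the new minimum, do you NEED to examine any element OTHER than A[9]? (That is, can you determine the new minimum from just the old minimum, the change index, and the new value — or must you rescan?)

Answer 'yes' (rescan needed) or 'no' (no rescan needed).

Answer: no

Derivation:
Old min = -20 at index 8
Change at index 9: 43 -> 27
Index 9 was NOT the min. New min = min(-20, 27). No rescan of other elements needed.
Needs rescan: no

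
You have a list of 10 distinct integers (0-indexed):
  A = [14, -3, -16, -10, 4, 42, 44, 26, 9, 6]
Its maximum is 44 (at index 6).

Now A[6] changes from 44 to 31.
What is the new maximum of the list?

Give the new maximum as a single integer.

Answer: 42

Derivation:
Old max = 44 (at index 6)
Change: A[6] 44 -> 31
Changed element WAS the max -> may need rescan.
  Max of remaining elements: 42
  New max = max(31, 42) = 42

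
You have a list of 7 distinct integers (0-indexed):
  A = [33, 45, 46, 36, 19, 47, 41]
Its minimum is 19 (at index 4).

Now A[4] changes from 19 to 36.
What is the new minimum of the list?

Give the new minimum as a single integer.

Old min = 19 (at index 4)
Change: A[4] 19 -> 36
Changed element WAS the min. Need to check: is 36 still <= all others?
  Min of remaining elements: 33
  New min = min(36, 33) = 33

Answer: 33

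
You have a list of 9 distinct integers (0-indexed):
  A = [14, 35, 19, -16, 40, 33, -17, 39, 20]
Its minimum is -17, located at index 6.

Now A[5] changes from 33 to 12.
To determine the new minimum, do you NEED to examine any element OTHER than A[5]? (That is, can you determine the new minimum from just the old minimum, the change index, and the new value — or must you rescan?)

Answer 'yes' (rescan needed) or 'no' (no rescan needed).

Answer: no

Derivation:
Old min = -17 at index 6
Change at index 5: 33 -> 12
Index 5 was NOT the min. New min = min(-17, 12). No rescan of other elements needed.
Needs rescan: no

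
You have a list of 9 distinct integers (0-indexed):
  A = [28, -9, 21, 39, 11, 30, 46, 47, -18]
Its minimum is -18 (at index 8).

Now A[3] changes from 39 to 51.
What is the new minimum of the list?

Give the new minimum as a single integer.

Answer: -18

Derivation:
Old min = -18 (at index 8)
Change: A[3] 39 -> 51
Changed element was NOT the old min.
  New min = min(old_min, new_val) = min(-18, 51) = -18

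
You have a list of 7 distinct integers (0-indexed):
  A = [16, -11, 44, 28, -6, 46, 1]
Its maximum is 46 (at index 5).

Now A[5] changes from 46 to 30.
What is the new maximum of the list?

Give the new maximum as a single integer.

Answer: 44

Derivation:
Old max = 46 (at index 5)
Change: A[5] 46 -> 30
Changed element WAS the max -> may need rescan.
  Max of remaining elements: 44
  New max = max(30, 44) = 44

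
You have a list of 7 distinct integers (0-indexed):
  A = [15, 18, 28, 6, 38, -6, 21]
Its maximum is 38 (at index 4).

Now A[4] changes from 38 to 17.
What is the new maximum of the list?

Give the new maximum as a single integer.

Old max = 38 (at index 4)
Change: A[4] 38 -> 17
Changed element WAS the max -> may need rescan.
  Max of remaining elements: 28
  New max = max(17, 28) = 28

Answer: 28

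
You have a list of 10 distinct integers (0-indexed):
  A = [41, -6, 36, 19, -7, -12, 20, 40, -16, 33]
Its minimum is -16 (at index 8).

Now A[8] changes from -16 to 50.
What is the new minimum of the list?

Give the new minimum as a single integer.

Old min = -16 (at index 8)
Change: A[8] -16 -> 50
Changed element WAS the min. Need to check: is 50 still <= all others?
  Min of remaining elements: -12
  New min = min(50, -12) = -12

Answer: -12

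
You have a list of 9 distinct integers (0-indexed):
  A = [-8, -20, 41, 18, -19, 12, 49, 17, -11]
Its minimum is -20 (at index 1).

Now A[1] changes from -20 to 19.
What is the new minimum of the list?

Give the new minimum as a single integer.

Old min = -20 (at index 1)
Change: A[1] -20 -> 19
Changed element WAS the min. Need to check: is 19 still <= all others?
  Min of remaining elements: -19
  New min = min(19, -19) = -19

Answer: -19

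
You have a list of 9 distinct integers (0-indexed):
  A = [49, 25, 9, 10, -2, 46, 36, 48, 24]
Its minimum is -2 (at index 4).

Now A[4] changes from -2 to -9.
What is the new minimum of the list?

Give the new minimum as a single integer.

Old min = -2 (at index 4)
Change: A[4] -2 -> -9
Changed element WAS the min. Need to check: is -9 still <= all others?
  Min of remaining elements: 9
  New min = min(-9, 9) = -9

Answer: -9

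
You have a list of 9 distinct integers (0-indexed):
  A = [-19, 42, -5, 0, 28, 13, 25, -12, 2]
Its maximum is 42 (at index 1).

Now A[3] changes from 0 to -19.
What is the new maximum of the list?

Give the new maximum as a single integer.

Answer: 42

Derivation:
Old max = 42 (at index 1)
Change: A[3] 0 -> -19
Changed element was NOT the old max.
  New max = max(old_max, new_val) = max(42, -19) = 42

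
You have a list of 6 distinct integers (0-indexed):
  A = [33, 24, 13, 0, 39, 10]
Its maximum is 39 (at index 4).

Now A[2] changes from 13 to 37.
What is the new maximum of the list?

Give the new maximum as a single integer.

Answer: 39

Derivation:
Old max = 39 (at index 4)
Change: A[2] 13 -> 37
Changed element was NOT the old max.
  New max = max(old_max, new_val) = max(39, 37) = 39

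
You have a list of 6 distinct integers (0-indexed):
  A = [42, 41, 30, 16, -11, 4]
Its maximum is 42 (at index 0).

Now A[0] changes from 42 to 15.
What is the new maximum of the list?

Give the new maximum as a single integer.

Old max = 42 (at index 0)
Change: A[0] 42 -> 15
Changed element WAS the max -> may need rescan.
  Max of remaining elements: 41
  New max = max(15, 41) = 41

Answer: 41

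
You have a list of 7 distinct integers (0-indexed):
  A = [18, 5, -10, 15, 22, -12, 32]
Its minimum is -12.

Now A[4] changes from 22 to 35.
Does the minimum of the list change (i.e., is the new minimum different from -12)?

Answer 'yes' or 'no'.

Old min = -12
Change: A[4] 22 -> 35
Changed element was NOT the min; min changes only if 35 < -12.
New min = -12; changed? no

Answer: no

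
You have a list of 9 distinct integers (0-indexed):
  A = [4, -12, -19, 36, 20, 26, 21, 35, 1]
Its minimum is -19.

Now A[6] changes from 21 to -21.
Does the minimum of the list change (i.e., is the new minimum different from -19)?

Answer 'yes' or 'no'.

Answer: yes

Derivation:
Old min = -19
Change: A[6] 21 -> -21
Changed element was NOT the min; min changes only if -21 < -19.
New min = -21; changed? yes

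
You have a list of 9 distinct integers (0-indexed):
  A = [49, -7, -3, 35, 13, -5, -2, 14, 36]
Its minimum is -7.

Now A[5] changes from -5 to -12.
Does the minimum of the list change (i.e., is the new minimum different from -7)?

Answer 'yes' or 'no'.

Old min = -7
Change: A[5] -5 -> -12
Changed element was NOT the min; min changes only if -12 < -7.
New min = -12; changed? yes

Answer: yes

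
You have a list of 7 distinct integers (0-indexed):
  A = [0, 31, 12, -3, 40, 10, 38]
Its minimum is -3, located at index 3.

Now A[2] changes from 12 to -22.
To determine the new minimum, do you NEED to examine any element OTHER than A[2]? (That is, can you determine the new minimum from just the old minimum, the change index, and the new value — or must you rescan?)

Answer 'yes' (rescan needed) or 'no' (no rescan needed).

Answer: no

Derivation:
Old min = -3 at index 3
Change at index 2: 12 -> -22
Index 2 was NOT the min. New min = min(-3, -22). No rescan of other elements needed.
Needs rescan: no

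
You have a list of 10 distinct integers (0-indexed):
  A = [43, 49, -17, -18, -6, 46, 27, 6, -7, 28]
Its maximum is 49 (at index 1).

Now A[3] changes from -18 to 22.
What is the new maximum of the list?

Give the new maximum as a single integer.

Old max = 49 (at index 1)
Change: A[3] -18 -> 22
Changed element was NOT the old max.
  New max = max(old_max, new_val) = max(49, 22) = 49

Answer: 49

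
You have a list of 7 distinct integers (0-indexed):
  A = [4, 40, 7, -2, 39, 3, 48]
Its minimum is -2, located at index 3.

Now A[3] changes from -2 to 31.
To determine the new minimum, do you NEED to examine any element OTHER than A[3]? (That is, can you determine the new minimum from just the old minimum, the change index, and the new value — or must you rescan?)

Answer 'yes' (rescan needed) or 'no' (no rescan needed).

Old min = -2 at index 3
Change at index 3: -2 -> 31
Index 3 WAS the min and new value 31 > old min -2. Must rescan other elements to find the new min.
Needs rescan: yes

Answer: yes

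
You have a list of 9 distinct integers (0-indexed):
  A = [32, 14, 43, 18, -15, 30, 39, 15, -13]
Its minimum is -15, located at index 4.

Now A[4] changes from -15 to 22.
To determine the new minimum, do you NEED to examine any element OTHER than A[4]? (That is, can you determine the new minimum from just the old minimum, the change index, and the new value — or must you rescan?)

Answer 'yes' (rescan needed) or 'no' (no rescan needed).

Answer: yes

Derivation:
Old min = -15 at index 4
Change at index 4: -15 -> 22
Index 4 WAS the min and new value 22 > old min -15. Must rescan other elements to find the new min.
Needs rescan: yes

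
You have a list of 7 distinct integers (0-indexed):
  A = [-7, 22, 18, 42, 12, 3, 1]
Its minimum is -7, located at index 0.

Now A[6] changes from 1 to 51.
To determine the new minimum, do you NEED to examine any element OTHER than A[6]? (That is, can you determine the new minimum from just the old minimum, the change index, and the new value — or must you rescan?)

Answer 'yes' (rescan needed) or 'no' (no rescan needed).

Old min = -7 at index 0
Change at index 6: 1 -> 51
Index 6 was NOT the min. New min = min(-7, 51). No rescan of other elements needed.
Needs rescan: no

Answer: no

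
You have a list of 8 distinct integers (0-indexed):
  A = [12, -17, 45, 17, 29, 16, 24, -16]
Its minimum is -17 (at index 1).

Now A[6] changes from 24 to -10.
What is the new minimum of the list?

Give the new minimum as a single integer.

Answer: -17

Derivation:
Old min = -17 (at index 1)
Change: A[6] 24 -> -10
Changed element was NOT the old min.
  New min = min(old_min, new_val) = min(-17, -10) = -17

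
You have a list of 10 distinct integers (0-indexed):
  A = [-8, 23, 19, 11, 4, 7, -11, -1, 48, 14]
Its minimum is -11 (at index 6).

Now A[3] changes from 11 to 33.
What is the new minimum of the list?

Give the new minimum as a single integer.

Old min = -11 (at index 6)
Change: A[3] 11 -> 33
Changed element was NOT the old min.
  New min = min(old_min, new_val) = min(-11, 33) = -11

Answer: -11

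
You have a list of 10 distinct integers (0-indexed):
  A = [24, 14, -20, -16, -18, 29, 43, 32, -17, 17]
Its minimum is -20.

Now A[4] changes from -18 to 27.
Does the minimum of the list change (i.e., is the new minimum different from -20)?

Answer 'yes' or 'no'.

Answer: no

Derivation:
Old min = -20
Change: A[4] -18 -> 27
Changed element was NOT the min; min changes only if 27 < -20.
New min = -20; changed? no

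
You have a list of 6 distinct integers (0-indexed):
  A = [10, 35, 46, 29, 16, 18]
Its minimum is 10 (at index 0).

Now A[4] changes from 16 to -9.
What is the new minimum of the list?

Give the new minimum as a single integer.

Old min = 10 (at index 0)
Change: A[4] 16 -> -9
Changed element was NOT the old min.
  New min = min(old_min, new_val) = min(10, -9) = -9

Answer: -9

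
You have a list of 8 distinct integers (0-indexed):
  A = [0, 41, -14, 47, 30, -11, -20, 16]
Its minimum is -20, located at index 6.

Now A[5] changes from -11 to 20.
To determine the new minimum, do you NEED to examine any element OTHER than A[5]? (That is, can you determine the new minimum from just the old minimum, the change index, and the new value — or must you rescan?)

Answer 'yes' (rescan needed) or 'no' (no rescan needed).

Answer: no

Derivation:
Old min = -20 at index 6
Change at index 5: -11 -> 20
Index 5 was NOT the min. New min = min(-20, 20). No rescan of other elements needed.
Needs rescan: no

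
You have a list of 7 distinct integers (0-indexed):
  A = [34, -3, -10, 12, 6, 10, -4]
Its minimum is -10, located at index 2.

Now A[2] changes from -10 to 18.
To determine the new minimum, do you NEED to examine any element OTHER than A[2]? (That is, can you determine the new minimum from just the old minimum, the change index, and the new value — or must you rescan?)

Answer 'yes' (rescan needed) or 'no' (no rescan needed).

Answer: yes

Derivation:
Old min = -10 at index 2
Change at index 2: -10 -> 18
Index 2 WAS the min and new value 18 > old min -10. Must rescan other elements to find the new min.
Needs rescan: yes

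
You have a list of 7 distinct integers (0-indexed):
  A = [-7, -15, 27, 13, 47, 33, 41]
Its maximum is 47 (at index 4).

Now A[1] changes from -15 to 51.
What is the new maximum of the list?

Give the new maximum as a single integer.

Answer: 51

Derivation:
Old max = 47 (at index 4)
Change: A[1] -15 -> 51
Changed element was NOT the old max.
  New max = max(old_max, new_val) = max(47, 51) = 51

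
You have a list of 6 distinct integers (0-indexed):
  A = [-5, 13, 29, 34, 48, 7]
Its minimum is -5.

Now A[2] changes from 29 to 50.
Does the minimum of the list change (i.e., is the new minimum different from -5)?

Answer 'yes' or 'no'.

Answer: no

Derivation:
Old min = -5
Change: A[2] 29 -> 50
Changed element was NOT the min; min changes only if 50 < -5.
New min = -5; changed? no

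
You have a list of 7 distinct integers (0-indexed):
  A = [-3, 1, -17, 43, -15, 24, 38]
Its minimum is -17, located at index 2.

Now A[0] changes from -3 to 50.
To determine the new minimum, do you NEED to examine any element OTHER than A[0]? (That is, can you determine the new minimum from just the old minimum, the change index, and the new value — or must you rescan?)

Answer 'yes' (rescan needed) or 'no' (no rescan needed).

Answer: no

Derivation:
Old min = -17 at index 2
Change at index 0: -3 -> 50
Index 0 was NOT the min. New min = min(-17, 50). No rescan of other elements needed.
Needs rescan: no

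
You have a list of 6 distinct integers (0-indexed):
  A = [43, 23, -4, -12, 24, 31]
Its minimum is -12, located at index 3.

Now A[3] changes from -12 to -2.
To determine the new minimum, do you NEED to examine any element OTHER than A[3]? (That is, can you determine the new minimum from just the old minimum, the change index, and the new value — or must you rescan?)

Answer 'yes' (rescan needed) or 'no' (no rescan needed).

Answer: yes

Derivation:
Old min = -12 at index 3
Change at index 3: -12 -> -2
Index 3 WAS the min and new value -2 > old min -12. Must rescan other elements to find the new min.
Needs rescan: yes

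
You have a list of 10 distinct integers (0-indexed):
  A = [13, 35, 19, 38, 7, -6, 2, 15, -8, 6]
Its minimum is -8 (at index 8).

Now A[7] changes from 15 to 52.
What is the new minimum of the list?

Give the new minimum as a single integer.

Old min = -8 (at index 8)
Change: A[7] 15 -> 52
Changed element was NOT the old min.
  New min = min(old_min, new_val) = min(-8, 52) = -8

Answer: -8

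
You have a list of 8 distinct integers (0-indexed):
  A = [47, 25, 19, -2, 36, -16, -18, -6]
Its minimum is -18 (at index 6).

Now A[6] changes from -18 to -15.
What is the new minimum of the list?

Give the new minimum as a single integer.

Old min = -18 (at index 6)
Change: A[6] -18 -> -15
Changed element WAS the min. Need to check: is -15 still <= all others?
  Min of remaining elements: -16
  New min = min(-15, -16) = -16

Answer: -16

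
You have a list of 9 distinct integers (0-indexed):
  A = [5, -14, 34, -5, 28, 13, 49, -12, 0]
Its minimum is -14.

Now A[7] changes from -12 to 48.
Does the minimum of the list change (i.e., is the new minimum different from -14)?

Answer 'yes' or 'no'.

Answer: no

Derivation:
Old min = -14
Change: A[7] -12 -> 48
Changed element was NOT the min; min changes only if 48 < -14.
New min = -14; changed? no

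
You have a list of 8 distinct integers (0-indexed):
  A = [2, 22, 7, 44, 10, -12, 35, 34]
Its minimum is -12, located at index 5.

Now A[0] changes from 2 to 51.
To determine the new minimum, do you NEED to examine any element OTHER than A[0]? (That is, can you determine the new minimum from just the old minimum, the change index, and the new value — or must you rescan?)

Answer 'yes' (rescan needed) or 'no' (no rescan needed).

Old min = -12 at index 5
Change at index 0: 2 -> 51
Index 0 was NOT the min. New min = min(-12, 51). No rescan of other elements needed.
Needs rescan: no

Answer: no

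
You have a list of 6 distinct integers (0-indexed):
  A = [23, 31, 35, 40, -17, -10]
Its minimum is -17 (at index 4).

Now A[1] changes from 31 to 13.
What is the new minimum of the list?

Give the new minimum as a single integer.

Old min = -17 (at index 4)
Change: A[1] 31 -> 13
Changed element was NOT the old min.
  New min = min(old_min, new_val) = min(-17, 13) = -17

Answer: -17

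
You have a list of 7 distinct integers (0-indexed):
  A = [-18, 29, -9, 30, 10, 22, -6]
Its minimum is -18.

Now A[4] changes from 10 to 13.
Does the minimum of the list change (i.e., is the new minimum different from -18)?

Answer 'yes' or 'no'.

Answer: no

Derivation:
Old min = -18
Change: A[4] 10 -> 13
Changed element was NOT the min; min changes only if 13 < -18.
New min = -18; changed? no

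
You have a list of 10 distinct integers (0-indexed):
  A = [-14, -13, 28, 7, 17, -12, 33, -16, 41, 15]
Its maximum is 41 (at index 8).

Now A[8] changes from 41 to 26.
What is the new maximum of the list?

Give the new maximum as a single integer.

Answer: 33

Derivation:
Old max = 41 (at index 8)
Change: A[8] 41 -> 26
Changed element WAS the max -> may need rescan.
  Max of remaining elements: 33
  New max = max(26, 33) = 33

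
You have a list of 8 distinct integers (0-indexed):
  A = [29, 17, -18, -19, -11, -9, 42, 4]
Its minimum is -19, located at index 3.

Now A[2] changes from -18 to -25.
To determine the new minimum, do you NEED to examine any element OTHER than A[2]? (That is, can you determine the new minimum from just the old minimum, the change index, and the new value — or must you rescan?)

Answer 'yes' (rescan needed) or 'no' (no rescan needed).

Old min = -19 at index 3
Change at index 2: -18 -> -25
Index 2 was NOT the min. New min = min(-19, -25). No rescan of other elements needed.
Needs rescan: no

Answer: no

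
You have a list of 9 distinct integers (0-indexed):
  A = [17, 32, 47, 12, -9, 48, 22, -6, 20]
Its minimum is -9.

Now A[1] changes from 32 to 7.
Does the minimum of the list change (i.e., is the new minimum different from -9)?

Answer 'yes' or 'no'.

Old min = -9
Change: A[1] 32 -> 7
Changed element was NOT the min; min changes only if 7 < -9.
New min = -9; changed? no

Answer: no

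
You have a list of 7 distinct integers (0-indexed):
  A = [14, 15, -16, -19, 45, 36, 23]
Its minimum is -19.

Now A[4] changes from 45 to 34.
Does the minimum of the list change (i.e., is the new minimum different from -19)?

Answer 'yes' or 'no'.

Answer: no

Derivation:
Old min = -19
Change: A[4] 45 -> 34
Changed element was NOT the min; min changes only if 34 < -19.
New min = -19; changed? no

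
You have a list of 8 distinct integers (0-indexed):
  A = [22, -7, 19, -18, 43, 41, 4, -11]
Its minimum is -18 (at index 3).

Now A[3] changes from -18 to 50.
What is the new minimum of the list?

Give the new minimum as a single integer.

Answer: -11

Derivation:
Old min = -18 (at index 3)
Change: A[3] -18 -> 50
Changed element WAS the min. Need to check: is 50 still <= all others?
  Min of remaining elements: -11
  New min = min(50, -11) = -11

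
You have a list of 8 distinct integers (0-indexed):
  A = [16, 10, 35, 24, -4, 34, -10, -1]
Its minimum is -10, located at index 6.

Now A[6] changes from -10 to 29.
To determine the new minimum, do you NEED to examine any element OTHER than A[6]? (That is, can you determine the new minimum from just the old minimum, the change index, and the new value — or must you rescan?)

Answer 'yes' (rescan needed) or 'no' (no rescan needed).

Old min = -10 at index 6
Change at index 6: -10 -> 29
Index 6 WAS the min and new value 29 > old min -10. Must rescan other elements to find the new min.
Needs rescan: yes

Answer: yes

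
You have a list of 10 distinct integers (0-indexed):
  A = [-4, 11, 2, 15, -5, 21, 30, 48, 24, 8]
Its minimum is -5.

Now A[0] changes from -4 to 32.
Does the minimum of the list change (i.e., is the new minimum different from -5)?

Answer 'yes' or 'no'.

Old min = -5
Change: A[0] -4 -> 32
Changed element was NOT the min; min changes only if 32 < -5.
New min = -5; changed? no

Answer: no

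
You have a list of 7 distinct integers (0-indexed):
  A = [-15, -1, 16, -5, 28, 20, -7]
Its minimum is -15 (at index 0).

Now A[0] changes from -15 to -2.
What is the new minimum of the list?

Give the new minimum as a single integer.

Old min = -15 (at index 0)
Change: A[0] -15 -> -2
Changed element WAS the min. Need to check: is -2 still <= all others?
  Min of remaining elements: -7
  New min = min(-2, -7) = -7

Answer: -7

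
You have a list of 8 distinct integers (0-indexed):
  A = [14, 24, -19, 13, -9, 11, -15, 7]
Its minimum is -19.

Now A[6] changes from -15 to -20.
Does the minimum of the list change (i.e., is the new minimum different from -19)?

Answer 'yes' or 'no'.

Old min = -19
Change: A[6] -15 -> -20
Changed element was NOT the min; min changes only if -20 < -19.
New min = -20; changed? yes

Answer: yes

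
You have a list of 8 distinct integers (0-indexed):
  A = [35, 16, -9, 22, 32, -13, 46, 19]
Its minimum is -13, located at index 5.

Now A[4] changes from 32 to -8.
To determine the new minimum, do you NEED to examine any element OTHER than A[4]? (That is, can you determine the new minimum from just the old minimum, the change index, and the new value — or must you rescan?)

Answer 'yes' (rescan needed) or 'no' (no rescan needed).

Old min = -13 at index 5
Change at index 4: 32 -> -8
Index 4 was NOT the min. New min = min(-13, -8). No rescan of other elements needed.
Needs rescan: no

Answer: no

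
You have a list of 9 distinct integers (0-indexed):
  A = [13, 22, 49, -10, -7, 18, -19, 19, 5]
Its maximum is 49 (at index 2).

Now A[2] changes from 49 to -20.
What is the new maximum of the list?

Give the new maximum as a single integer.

Old max = 49 (at index 2)
Change: A[2] 49 -> -20
Changed element WAS the max -> may need rescan.
  Max of remaining elements: 22
  New max = max(-20, 22) = 22

Answer: 22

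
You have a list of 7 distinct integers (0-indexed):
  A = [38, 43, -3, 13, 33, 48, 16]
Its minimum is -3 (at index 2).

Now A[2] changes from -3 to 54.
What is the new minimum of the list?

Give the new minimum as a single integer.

Answer: 13

Derivation:
Old min = -3 (at index 2)
Change: A[2] -3 -> 54
Changed element WAS the min. Need to check: is 54 still <= all others?
  Min of remaining elements: 13
  New min = min(54, 13) = 13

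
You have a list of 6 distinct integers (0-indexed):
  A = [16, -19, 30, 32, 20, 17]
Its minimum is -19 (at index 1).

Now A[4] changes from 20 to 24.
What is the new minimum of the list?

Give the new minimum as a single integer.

Answer: -19

Derivation:
Old min = -19 (at index 1)
Change: A[4] 20 -> 24
Changed element was NOT the old min.
  New min = min(old_min, new_val) = min(-19, 24) = -19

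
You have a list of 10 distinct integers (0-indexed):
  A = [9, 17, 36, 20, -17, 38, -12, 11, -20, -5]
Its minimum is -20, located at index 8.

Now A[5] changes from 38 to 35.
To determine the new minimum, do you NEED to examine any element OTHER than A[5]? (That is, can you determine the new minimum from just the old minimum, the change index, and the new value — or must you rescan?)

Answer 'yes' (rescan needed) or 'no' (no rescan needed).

Answer: no

Derivation:
Old min = -20 at index 8
Change at index 5: 38 -> 35
Index 5 was NOT the min. New min = min(-20, 35). No rescan of other elements needed.
Needs rescan: no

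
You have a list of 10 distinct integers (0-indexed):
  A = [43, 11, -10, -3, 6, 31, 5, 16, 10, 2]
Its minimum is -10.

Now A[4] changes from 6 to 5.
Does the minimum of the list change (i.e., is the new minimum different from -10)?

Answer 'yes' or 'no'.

Old min = -10
Change: A[4] 6 -> 5
Changed element was NOT the min; min changes only if 5 < -10.
New min = -10; changed? no

Answer: no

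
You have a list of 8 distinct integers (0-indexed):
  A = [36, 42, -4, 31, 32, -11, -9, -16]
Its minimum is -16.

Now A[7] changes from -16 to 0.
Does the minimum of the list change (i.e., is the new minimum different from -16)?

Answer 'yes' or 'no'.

Old min = -16
Change: A[7] -16 -> 0
Changed element was the min; new min must be rechecked.
New min = -11; changed? yes

Answer: yes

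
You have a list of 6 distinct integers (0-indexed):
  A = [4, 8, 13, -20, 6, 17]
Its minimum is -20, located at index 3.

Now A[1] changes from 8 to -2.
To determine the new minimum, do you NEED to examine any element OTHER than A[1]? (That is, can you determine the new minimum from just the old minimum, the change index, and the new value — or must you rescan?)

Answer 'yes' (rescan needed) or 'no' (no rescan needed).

Old min = -20 at index 3
Change at index 1: 8 -> -2
Index 1 was NOT the min. New min = min(-20, -2). No rescan of other elements needed.
Needs rescan: no

Answer: no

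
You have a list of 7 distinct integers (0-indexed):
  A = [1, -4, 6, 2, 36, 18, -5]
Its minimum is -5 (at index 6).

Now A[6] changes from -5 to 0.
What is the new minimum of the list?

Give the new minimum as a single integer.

Answer: -4

Derivation:
Old min = -5 (at index 6)
Change: A[6] -5 -> 0
Changed element WAS the min. Need to check: is 0 still <= all others?
  Min of remaining elements: -4
  New min = min(0, -4) = -4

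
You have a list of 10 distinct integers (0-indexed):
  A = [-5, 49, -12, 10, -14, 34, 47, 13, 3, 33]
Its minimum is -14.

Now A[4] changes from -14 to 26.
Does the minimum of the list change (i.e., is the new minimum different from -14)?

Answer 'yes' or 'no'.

Old min = -14
Change: A[4] -14 -> 26
Changed element was the min; new min must be rechecked.
New min = -12; changed? yes

Answer: yes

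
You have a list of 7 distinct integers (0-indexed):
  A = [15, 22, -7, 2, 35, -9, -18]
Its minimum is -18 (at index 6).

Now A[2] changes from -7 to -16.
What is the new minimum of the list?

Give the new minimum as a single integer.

Old min = -18 (at index 6)
Change: A[2] -7 -> -16
Changed element was NOT the old min.
  New min = min(old_min, new_val) = min(-18, -16) = -18

Answer: -18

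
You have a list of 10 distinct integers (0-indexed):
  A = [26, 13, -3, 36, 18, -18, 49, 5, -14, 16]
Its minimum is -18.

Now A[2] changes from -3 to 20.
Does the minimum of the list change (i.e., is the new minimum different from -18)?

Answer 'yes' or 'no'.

Answer: no

Derivation:
Old min = -18
Change: A[2] -3 -> 20
Changed element was NOT the min; min changes only if 20 < -18.
New min = -18; changed? no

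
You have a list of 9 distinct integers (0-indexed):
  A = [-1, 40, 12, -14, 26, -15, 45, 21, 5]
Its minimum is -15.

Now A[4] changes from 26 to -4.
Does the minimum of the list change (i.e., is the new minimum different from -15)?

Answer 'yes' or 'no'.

Old min = -15
Change: A[4] 26 -> -4
Changed element was NOT the min; min changes only if -4 < -15.
New min = -15; changed? no

Answer: no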